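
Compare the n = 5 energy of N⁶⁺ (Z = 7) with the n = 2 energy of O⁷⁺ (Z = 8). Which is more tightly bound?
O⁷⁺ at n = 2 (E = -217.69120 eV)

Using E_n = -13.6057 Z² / n² eV:

N⁶⁺ (Z = 7) at n = 5:
E = -13.6057 × 7² / 5² = -13.6057 × 49 / 25 = -26.66717200 eV

O⁷⁺ (Z = 8) at n = 2:
E = -13.6057 × 8² / 2² = -13.6057 × 64 / 4 = -217.69120000 eV

Since -217.69120000 eV < -26.66717200 eV,
O⁷⁺ at n = 2 is more tightly bound (requires more energy to ionize).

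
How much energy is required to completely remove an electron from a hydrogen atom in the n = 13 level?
0.081 eV

The ionization energy is the energy needed to remove the electron completely (n → ∞).

For hydrogen, E_n = -13.6057 eV / n².

At n = 13: E_13 = -13.6057 / 13² = -0.080507 eV
At n = ∞: E_∞ = 0 eV

Ionization energy = E_∞ - E_13 = 0 - (-0.080507) = 0.080507 eV
Ionization energy ≈ 0.081 eV

This is also called the binding energy of the electron in state n = 13.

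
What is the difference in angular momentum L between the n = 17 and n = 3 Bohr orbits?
1.476e-33 J·s (or 14ℏ)

In the Bohr model, L_n = nℏ where ℏ = 1.05457e-34 J·s.

L_17 = 17ℏ = 1.79277e-33 J·s
L_3 = 3ℏ = 3.16371e-34 J·s

ΔL = L_17 - L_3 = (17 - 3)ℏ = 14ℏ
ΔL = 14 × 1.05457e-34 J·s = 1.476e-33 J·s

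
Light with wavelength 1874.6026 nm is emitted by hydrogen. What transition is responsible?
n = 4 → n = 3

First, find the photon energy from the wavelength (hc = 1239.84 eV·nm):
E = hc/λ = 1239.84 eV·nm / 1874.6026 nm = 0.66138818 eV

The energy levels of hydrogen satisfy E_n = -13.6057 / n² eV, so an emission n_i → n_f releases
ΔE = 13.6057 × (1/n_f² − 1/n_i²) eV.

Setting ΔE equal to the photon energy:
1/n_f² − 1/n_i² = 0.66138818 / 13.6057 = 0.048611110

Since 1/n_i² must be positive, we need 1/n_f² > 0.048611110, i.e. n_f ≤ 4. For each allowed n_f, solve n_i = (1/n_f² − 0.048611110)^(−1/2) and check whether it is a whole number:
  n_f = 1: 1/n_i² = 1.000000000 − 0.048611110 = 0.951388890 → n_i = 1.025  (not an integer) ✗
  n_f = 2: 1/n_i² = 0.250000000 − 0.048611110 = 0.201388890 → n_i = 2.228  (not an integer) ✗
  n_f = 3: 1/n_i² = 0.111111111 − 0.048611110 = 0.062500001 → n_i = 4.000  → integer, n_i = 4 ✓
  n_f = 4: 1/n_i² = 0.062500000 − 0.048611110 = 0.013888890 → n_i = 8.485  (not an integer) ✗

Only n_f = 3 gives an integer upper level, n_i = 4.

The transition is from n = 4 to n = 3 (emission).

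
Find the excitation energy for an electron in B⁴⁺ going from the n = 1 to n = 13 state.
338.1298 eV

The energy levels of a hydrogen-like atom are E_n = -13.6057 Z² eV / n².

Energy at n = 1: E_1 = -13.6057 × 5² / 1² = -340.1425000 eV
Energy at n = 13: E_13 = -13.6057 × 5² / 13² = -2.0126775 eV

The excitation energy is the difference:
ΔE = E_13 - E_1
ΔE = -2.0126775 - (-340.1425000)
ΔE = 338.1298 eV

Since this is positive, energy must be absorbed (photon absorption).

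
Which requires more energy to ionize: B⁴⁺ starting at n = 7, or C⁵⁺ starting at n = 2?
C⁵⁺ at n = 2 (E = -122.451 eV)

Using E_n = -13.6057 Z² / n² eV:

B⁴⁺ (Z = 5) at n = 7:
E = -13.6057 × 5² / 7² = -13.6057 × 25 / 49 = -6.941684 eV

C⁵⁺ (Z = 6) at n = 2:
E = -13.6057 × 6² / 2² = -13.6057 × 36 / 4 = -122.451300 eV

Since -122.451300 eV < -6.941684 eV,
C⁵⁺ at n = 2 is more tightly bound (requires more energy to ionize).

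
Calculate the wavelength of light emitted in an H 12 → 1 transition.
91.76 nm

First, find the transition energy using E_n = -13.6057 / n² eV:
E_12 = -13.6057 / 12² = -0.0945 eV
E_1 = -13.6057 / 1² = -13.6057 eV

Photon energy: |ΔE| = |E_1 - E_12| = 13.5112 eV

Convert to wavelength using E = hc/λ with hc = 1239.84 eV·nm:
λ = hc/E = 1239.84 eV·nm / 13.5112 eV
λ = 91.76 nm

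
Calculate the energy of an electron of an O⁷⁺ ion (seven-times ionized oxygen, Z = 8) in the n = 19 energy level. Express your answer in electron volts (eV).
-2.412091 eV

The energy levels of a hydrogen-like atom are given by:
E_n = -13.6057 Z² / n² eV  (with Z = 8 for O⁷⁺)

For n = 19:
E_19 = -13.6057 × 8² / 19²
E_19 = -13.6057 × 64 / 361
E_19 = -2.412091 eV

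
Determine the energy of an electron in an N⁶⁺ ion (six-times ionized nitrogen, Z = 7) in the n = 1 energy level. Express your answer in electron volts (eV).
-666.68 eV

The energy levels of a hydrogen-like atom are given by:
E_n = -13.6057 Z² / n² eV  (with Z = 7 for N⁶⁺)

For n = 1:
E_1 = -13.6057 × 7² / 1²
E_1 = -13.6057 × 49 / 1
E_1 = -666.68 eV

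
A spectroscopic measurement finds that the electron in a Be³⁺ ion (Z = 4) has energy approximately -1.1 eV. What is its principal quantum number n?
n = 14

The exact energy levels follow E_n = -13.6057 Z² / n² eV with Z = 4.

The measured value (-1.1 eV) is reported to only 2 significant figures, so we must test candidate n values and see which one matches to that precision.

Candidate energies:
  n = 12:  E = -13.6057 × 4² / 12² = -1.51174 eV
  n = 13:  E = -13.6057 × 4² / 13² = -1.28811 eV
  n = 14:  E = -13.6057 × 4² / 14² = -1.11067 eV  ← matches
  n = 15:  E = -13.6057 × 4² / 15² = -0.96752 eV
  n = 16:  E = -13.6057 × 4² / 16² = -0.85036 eV

Checking against the measurement of -1.1 eV (2 sig figs), only n = 14 agrees:
E_14 = -1.11067 eV, which rounds to -1.1 eV ✓

Therefore n = 14.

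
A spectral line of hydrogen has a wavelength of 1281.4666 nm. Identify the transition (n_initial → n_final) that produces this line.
n = 5 → n = 3

First, find the photon energy from the wavelength (hc = 1239.84 eV·nm):
E = hc/λ = 1239.84 eV·nm / 1281.4666 nm = 0.96751644 eV

The energy levels of hydrogen satisfy E_n = -13.6057 / n² eV, so an emission n_i → n_f releases
ΔE = 13.6057 × (1/n_f² − 1/n_i²) eV.

Setting ΔE equal to the photon energy:
1/n_f² − 1/n_i² = 0.96751644 / 13.6057 = 0.071111111

Since 1/n_i² must be positive, we need 1/n_f² > 0.071111111, i.e. n_f ≤ 3. For each allowed n_f, solve n_i = (1/n_f² − 0.071111111)^(−1/2) and check whether it is a whole number:
  n_f = 1: 1/n_i² = 1.000000000 − 0.071111111 = 0.928888889 → n_i = 1.038  (not an integer) ✗
  n_f = 2: 1/n_i² = 0.250000000 − 0.071111111 = 0.178888889 → n_i = 2.364  (not an integer) ✗
  n_f = 3: 1/n_i² = 0.111111111 − 0.071111111 = 0.040000000 → n_i = 5.000  → integer, n_i = 5 ✓

Only n_f = 3 gives an integer upper level, n_i = 5.

The transition is from n = 5 to n = 3 (emission).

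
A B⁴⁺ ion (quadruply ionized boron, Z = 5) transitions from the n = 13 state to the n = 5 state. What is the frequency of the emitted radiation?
2.80e+15 Hz

First, find the transition energy:
E_13 = -13.6057 × 5² / 13² = -2.012678 eV
E_5 = -13.6057 × 5² / 5² = -13.605700 eV
|ΔE| = |E_5 - E_13| = 11.593022 eV

Convert to Joules: E = 11.593022 eV × (1.602177 × 10⁻¹⁹ J/eV) = 1.8574e-18 J

Using E = hf:
f = E/h = 1.8574e-18 J / (6.62607 × 10⁻³⁴ J·s)
f = 2.80e+15 Hz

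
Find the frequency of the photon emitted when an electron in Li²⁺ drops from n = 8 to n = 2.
6.94e+15 Hz

First, find the transition energy:
E_8 = -13.6057 × 3² / 8² = -1.9133 eV
E_2 = -13.6057 × 3² / 2² = -30.6128 eV
|ΔE| = |E_2 - E_8| = 28.6995 eV

Convert to Joules: E = 28.6995 eV × (1.602177 × 10⁻¹⁹ J/eV) = 4.5982e-18 J

Using E = hf:
f = E/h = 4.5982e-18 J / (6.62607 × 10⁻³⁴ J·s)
f = 6.94e+15 Hz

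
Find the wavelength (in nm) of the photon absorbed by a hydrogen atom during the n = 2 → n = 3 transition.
656.1109 nm

First, find the transition energy using E_n = -13.6057 / n² eV:
E_2 = -13.6057 / 2² = -3.40142500 eV
E_3 = -13.6057 / 3² = -1.51174444 eV

Photon energy: |ΔE| = |E_3 - E_2| = 1.88968056 eV

Convert to wavelength using E = hc/λ with hc = 1239.84 eV·nm:
λ = hc/E = 1239.84 eV·nm / 1.88968056 eV
λ = 656.1109 nm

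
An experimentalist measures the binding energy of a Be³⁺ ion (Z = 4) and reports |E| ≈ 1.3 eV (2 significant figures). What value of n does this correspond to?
n = 13

The exact energy levels follow E_n = -13.6057 Z² / n² eV with Z = 4.

The measured value (-1.3 eV) is reported to only 2 significant figures, so we must test candidate n values and see which one matches to that precision.

Candidate energies:
  n = 11:  E = -13.6057 × 4² / 11² = -1.79910 eV
  n = 12:  E = -13.6057 × 4² / 12² = -1.51174 eV
  n = 13:  E = -13.6057 × 4² / 13² = -1.28811 eV  ← matches
  n = 14:  E = -13.6057 × 4² / 14² = -1.11067 eV
  n = 15:  E = -13.6057 × 4² / 15² = -0.96752 eV

Checking against the measurement of -1.3 eV (2 sig figs), only n = 13 agrees:
E_13 = -1.28811 eV, which rounds to -1.3 eV ✓

Therefore n = 13.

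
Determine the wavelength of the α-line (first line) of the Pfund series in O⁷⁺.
116.4970 nm

The longest wavelength corresponds to the smallest energy transition in the series.
The Pfund series has all transitions ending at n_f = 5.

For O⁷⁺ (Z = 8), the first line (α-line) is the jump from n = 6 to n = 5:
E_6 = -13.6057 × 8² / 6² = -24.1879111 eV
E_5 = -13.6057 × 8² / 5² = -34.8305920 eV
ΔE = E_6 - E_5 = 10.6426809 eV

λ = hc/E = 1239.84 eV·nm / 10.6426809 eV
λ = 116.4970 nm

This is the α-line of the Pfund series in O⁷⁺.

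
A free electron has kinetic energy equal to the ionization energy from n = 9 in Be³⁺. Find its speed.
9.7231e+05 m/s (or 0.32433% of c)

The binding energy at n = 9 for Be³⁺ is:
E_9 = -13.6057 × 4²/9² = -2.6875457 eV
|E_9| = 2.6875457 eV

Convert to Joules:
KE = 2.6875457 eV × (1.602177 × 10⁻¹⁹ J/eV) = 4.305924e-19 J

Using KE = ½mv²:
v = √(2·KE/m_e)
v = √(2 × 4.305924e-19 J / 9.10938 × 10⁻³¹ kg)
v = 9.7231e+05 m/s

This is approximately 0.32433% the speed of light.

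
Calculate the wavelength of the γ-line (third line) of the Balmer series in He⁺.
108.483944 nm

The lines of a series are numbered from the longest wavelength (smallest ΔE) outward; the third line is the transition from n = n_f + 3 to n_f.
The Balmer series has all transitions ending at n_f = 2.

For He⁺ (Z = 2), the third line (γ-line) is the jump from n = 5 to n = 2:
E_5 = -13.6057 × 2² / 5² = -2.176912000 eV
E_2 = -13.6057 × 2² / 2² = -13.605700000 eV
ΔE = E_5 - E_2 = 11.428788000 eV

λ = hc/E = 1239.84 eV·nm / 11.428788000 eV
λ = 108.483944 nm

This is the γ-line of the Balmer series in He⁺.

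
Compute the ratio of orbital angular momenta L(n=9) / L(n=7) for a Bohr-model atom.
1.28571

In the Bohr model, L_n = nℏ, so the ratio is purely the ratio of quantum numbers:

L_9/L_7 = 9ℏ / 7ℏ = 9/7 = 1.28571

The angular momentum scales linearly with n.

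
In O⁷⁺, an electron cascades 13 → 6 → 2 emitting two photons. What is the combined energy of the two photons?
212.54 eV

The energy levels of O⁷⁺ are E_n = -13.6057 × 8² / n² eV.

First transition (13 → 6):
ΔE₁ = |E_6 - E_13|
ΔE₁ = |-24.18791111 - (-5.15245444)| = 19.03546 eV

Second transition (6 → 2):
ΔE₂ = |E_2 - E_6|
ΔE₂ = |-217.69120000 - (-24.18791111)| = 193.50329 eV

Total energy released:
E_total = ΔE₁ + ΔE₂ = 19.03546 + 193.50329 = 212.54 eV

Note: This equals the direct transition 13 → 2: 212.54 eV ✓
Energy is conserved regardless of the path taken.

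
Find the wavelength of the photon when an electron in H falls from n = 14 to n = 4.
1587.626 nm

First, find the transition energy using E_n = -13.6057 / n² eV:
E_14 = -13.6057 / 14² = -0.069416837 eV
E_4 = -13.6057 / 4² = -0.850356250 eV

Photon energy: |ΔE| = |E_4 - E_14| = 0.780939413 eV

Convert to wavelength using E = hc/λ with hc = 1239.84 eV·nm:
λ = hc/E = 1239.84 eV·nm / 0.780939413 eV
λ = 1587.626 nm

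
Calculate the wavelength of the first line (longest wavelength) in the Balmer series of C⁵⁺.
18.23 nm

The longest wavelength corresponds to the smallest energy transition in the series.
The Balmer series has all transitions ending at n_f = 2.

For C⁵⁺ (Z = 6), the first line (α-line) is the jump from n = 3 to n = 2:
E_3 = -13.6057 × 6² / 3² = -54.4228 eV
E_2 = -13.6057 × 6² / 2² = -122.4513 eV
ΔE = E_3 - E_2 = 68.0285 eV

λ = hc/E = 1239.84 eV·nm / 68.0285 eV
λ = 18.23 nm

This is the α-line of the Balmer series in C⁵⁺.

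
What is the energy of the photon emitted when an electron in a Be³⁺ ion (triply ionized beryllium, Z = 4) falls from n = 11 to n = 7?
2.644 eV

The energy levels are E_n = -13.6057 Z² eV / n².

Energy at n = 11: E_11 = -13.6057 × 4² / 11² = -1.799101 eV
Energy at n = 7: E_7 = -13.6057 × 4² / 7² = -4.442678 eV

For emission (electron falling to lower state), the photon energy is:
E_photon = E_11 - E_7 = |-1.799101 - (-4.442678)|
E_photon = 2.644 eV

This energy is carried away by the emitted photon.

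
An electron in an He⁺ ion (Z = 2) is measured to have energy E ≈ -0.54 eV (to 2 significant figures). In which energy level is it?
n = 10

The exact energy levels follow E_n = -13.6057 Z² / n² eV with Z = 2.

The measured value (-0.54 eV) is reported to only 2 significant figures, so we must test candidate n values and see which one matches to that precision.

Candidate energies:
  n = 8:  E = -13.6057 × 2² / 8² = -0.85036 eV
  n = 9:  E = -13.6057 × 2² / 9² = -0.67189 eV
  n = 10:  E = -13.6057 × 2² / 10² = -0.54423 eV  ← matches
  n = 11:  E = -13.6057 × 2² / 11² = -0.44978 eV
  n = 12:  E = -13.6057 × 2² / 12² = -0.37794 eV

Checking against the measurement of -0.54 eV (2 sig figs), only n = 10 agrees:
E_10 = -0.54423 eV, which rounds to -0.54 eV ✓

Therefore n = 10.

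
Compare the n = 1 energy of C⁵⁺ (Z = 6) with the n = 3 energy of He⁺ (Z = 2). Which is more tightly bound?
C⁵⁺ at n = 1 (E = -489.805200 eV)

Using E_n = -13.6057 Z² / n² eV:

C⁵⁺ (Z = 6) at n = 1:
E = -13.6057 × 6² / 1² = -13.6057 × 36 / 1 = -489.805200000 eV

He⁺ (Z = 2) at n = 3:
E = -13.6057 × 2² / 3² = -13.6057 × 4 / 9 = -6.046977778 eV

Since -489.805200000 eV < -6.046977778 eV,
C⁵⁺ at n = 1 is more tightly bound (requires more energy to ionize).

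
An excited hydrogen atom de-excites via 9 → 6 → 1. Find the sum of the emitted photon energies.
13.438 eV

The energy levels of hydrogen are E_n = -13.6057 / n² eV.

First transition (9 → 6):
ΔE₁ = |E_6 - E_9|
ΔE₁ = |-0.377936111 - (-0.167971605)| = 0.209965 eV

Second transition (6 → 1):
ΔE₂ = |E_1 - E_6|
ΔE₂ = |-13.605700000 - (-0.377936111)| = 13.227764 eV

Total energy released:
E_total = ΔE₁ + ΔE₂ = 0.209965 + 13.227764 = 13.438 eV

Note: This equals the direct transition 9 → 1: 13.438 eV ✓
Energy is conserved regardless of the path taken.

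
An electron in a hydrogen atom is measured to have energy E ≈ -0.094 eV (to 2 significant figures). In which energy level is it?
n = 12

The exact energy levels follow E_n = -13.6057 eV / n².

The measured value (-0.094 eV) is reported to only 2 significant figures, so we must test candidate n values and see which one matches to that precision.

Candidate energies:
  n = 10:  E = -13.6057/10² = -0.13606 eV
  n = 11:  E = -13.6057/11² = -0.11244 eV
  n = 12:  E = -13.6057/12² = -0.09448 eV  ← matches
  n = 13:  E = -13.6057/13² = -0.08051 eV
  n = 14:  E = -13.6057/14² = -0.06942 eV

Checking against the measurement of -0.094 eV (2 sig figs), only n = 12 agrees:
E_12 = -0.09448 eV, which rounds to -0.094 eV ✓

Therefore n = 12.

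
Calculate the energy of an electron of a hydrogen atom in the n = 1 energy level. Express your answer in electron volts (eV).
-13.606 eV

The energy levels of a hydrogen-like atom are given by:
E_n = -13.6057 eV / n²

For n = 1:
E_1 = -13.6057 eV / 1²
E_1 = -13.6057 eV / 1
E_1 = -13.606 eV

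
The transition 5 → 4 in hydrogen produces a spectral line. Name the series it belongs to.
Brackett series

The spectral series in hydrogen are named based on the final (lower) energy level:
- Lyman series: n_final = 1 (ultraviolet)
- Balmer series: n_final = 2 (visible/near-UV)
- Paschen series: n_final = 3 (infrared)
- Brackett series: n_final = 4 (infrared)
- Pfund series: n_final = 5 (far infrared)

Since this transition ends at n = 4, it belongs to the Brackett series.

For reference, this 5 → 4 line has photon energy
ΔE = 13.6057 eV × (1/4² - 1/5²) = 0.3061282500 eV,
corresponding to wavelength λ = hc/ΔE = 1239.84 eV·nm / 0.3061282500 eV = 4050.0673 nm in the infrared region.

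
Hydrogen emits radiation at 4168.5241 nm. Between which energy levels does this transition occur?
n = 13 → n = 6

First, find the photon energy from the wavelength (hc = 1239.84 eV·nm):
E = hc/λ = 1239.84 eV·nm / 4168.5241 nm = 0.29742901 eV

The energy levels of hydrogen satisfy E_n = -13.6057 / n² eV, so an emission n_i → n_f releases
ΔE = 13.6057 × (1/n_f² − 1/n_i²) eV.

Setting ΔE equal to the photon energy:
1/n_f² − 1/n_i² = 0.29742901 / 13.6057 = 0.021860618

Since 1/n_i² must be positive, we need 1/n_f² > 0.021860618, i.e. n_f ≤ 6. For each allowed n_f, solve n_i = (1/n_f² − 0.021860618)^(−1/2) and check whether it is a whole number:
  n_f = 1: 1/n_i² = 1.000000000 − 0.021860618 = 0.978139382 → n_i = 1.011  (not an integer) ✗
  n_f = 2: 1/n_i² = 0.250000000 − 0.021860618 = 0.228139382 → n_i = 2.094  (not an integer) ✗
  n_f = 3: 1/n_i² = 0.111111111 − 0.021860618 = 0.089250493 → n_i = 3.347  (not an integer) ✗
  n_f = 4: 1/n_i² = 0.062500000 − 0.021860618 = 0.040639382 → n_i = 4.961  (not an integer) ✗
  n_f = 5: 1/n_i² = 0.040000000 − 0.021860618 = 0.018139382 → n_i = 7.425  (not an integer) ✗
  n_f = 6: 1/n_i² = 0.027777778 − 0.021860618 = 0.005917160 → n_i = 13.000  → integer, n_i = 13 ✓

Only n_f = 6 gives an integer upper level, n_i = 13.

The transition is from n = 13 to n = 6 (emission).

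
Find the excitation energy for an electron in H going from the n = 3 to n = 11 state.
1.40 eV

The energy levels of a hydrogen-like atom are E_n = -13.6057 eV / n².

Energy at n = 3: E_3 = -13.6057 / 3² = -1.51174 eV
Energy at n = 11: E_11 = -13.6057 / 11² = -0.11244 eV

The excitation energy is the difference:
ΔE = E_11 - E_3
ΔE = -0.11244 - (-1.51174)
ΔE = 1.40 eV

Since this is positive, energy must be absorbed (photon absorption).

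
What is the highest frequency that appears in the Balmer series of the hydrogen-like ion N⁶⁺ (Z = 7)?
4.0301e+16 Hz

The series limit corresponds to the transition from n = ∞ to n = 2.
This is the highest energy (shortest wavelength) transition in the Balmer series.

E_∞ = 0 eV
E_2 = -13.6057 × 7² / 2² = -166.66982500 eV

Energy at series limit:
ΔE = E_∞ - E_2 = 0 - (-166.66982500) = 166.66982500 eV
E = 166.66982500 eV × (1.602177 × 10⁻¹⁹ J/eV) = 2.670346e-17 J
f = E/h = 2.670346e-17 J / (6.62607 × 10⁻³⁴ J·s) = 4.0301e+16 Hz

This energy equals the ionization energy from the n = 2 state of N⁶⁺.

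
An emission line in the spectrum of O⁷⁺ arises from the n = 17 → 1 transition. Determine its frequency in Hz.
2.09821e+17 Hz

First, find the transition energy:
E_17 = -13.6057 × 8² / 17² = -3.013027 eV
E_1 = -13.6057 × 8² / 1² = -870.764800 eV
|ΔE| = |E_1 - E_17| = 867.751773 eV

Convert to Joules: E = 867.751773 eV × (1.602177 × 10⁻¹⁹ J/eV) = 1.3902919e-16 J

Using E = hf:
f = E/h = 1.3902919e-16 J / (6.62607 × 10⁻³⁴ J·s)
f = 2.09821e+17 Hz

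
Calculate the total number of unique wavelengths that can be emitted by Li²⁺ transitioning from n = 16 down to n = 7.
45

The electron can occupy levels n = 7, 8, ..., 16 during de-excitation — that is m = 16 - 7 + 1 = 10 distinct levels.

The number of distinct spectral lines equals the number of ways to choose 2 of these m levels (each pair gives one possible emission transition):

Number of lines = m(m-1)/2 = 10×9/2 = 45

These correspond to all possible transitions between the 10 levels:
16 → 15, 16 → 14, 16 → 13, 16 → 12, 16 → 11, 16 → 10, 16 → 9, 16 → 8...

Each transition produces a photon with a unique energy (and thus wavelength). This count does not depend on Z.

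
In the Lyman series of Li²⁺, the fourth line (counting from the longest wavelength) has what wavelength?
10.547050 nm

The lines of a series are numbered from the longest wavelength (smallest ΔE) outward; the fourth line is the transition from n = n_f + 4 to n_f.
The Lyman series has all transitions ending at n_f = 1.

For Li²⁺ (Z = 3), the fourth line (δ-line) is the jump from n = 5 to n = 1:
E_5 = -13.6057 × 3² / 5² = -4.89805200 eV
E_1 = -13.6057 × 3² / 1² = -122.45130000 eV
ΔE = E_5 - E_1 = 117.55324800 eV

λ = hc/E = 1239.84 eV·nm / 117.55324800 eV
λ = 10.547050 nm

This is the δ-line of the Lyman series in Li²⁺.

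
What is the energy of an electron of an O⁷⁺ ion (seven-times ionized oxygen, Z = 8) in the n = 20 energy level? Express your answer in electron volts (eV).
-2.1769 eV

The energy levels of a hydrogen-like atom are given by:
E_n = -13.6057 Z² / n² eV  (with Z = 8 for O⁷⁺)

For n = 20:
E_20 = -13.6057 × 8² / 20²
E_20 = -13.6057 × 64 / 400
E_20 = -2.1769 eV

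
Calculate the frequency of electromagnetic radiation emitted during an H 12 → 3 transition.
3.43e+14 Hz

First, find the transition energy:
E_12 = -13.6057 / 12² = -0.0944840 eV
E_3 = -13.6057 / 3² = -1.5117444 eV
|ΔE| = |E_3 - E_12| = 1.4172604 eV

Convert to Joules: E = 1.4172604 eV × (1.602177 × 10⁻¹⁹ J/eV) = 2.2707e-19 J

Using E = hf:
f = E/h = 2.2707e-19 J / (6.62607 × 10⁻³⁴ J·s)
f = 3.43e+14 Hz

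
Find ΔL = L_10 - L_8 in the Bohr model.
2.10914e-34 J·s (or 2ℏ)

In the Bohr model, L_n = nℏ where ℏ = 1.0545718e-34 J·s.

L_10 = 10ℏ = 1.0545718e-33 J·s
L_8 = 8ℏ = 8.4365744e-34 J·s

ΔL = L_10 - L_8 = (10 - 8)ℏ = 2ℏ
ΔL = 2 × 1.0545718e-34 J·s = 2.10914e-34 J·s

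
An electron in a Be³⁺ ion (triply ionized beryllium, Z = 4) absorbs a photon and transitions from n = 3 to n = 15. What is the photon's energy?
23.2204 eV

The energy levels of a hydrogen-like atom are E_n = -13.6057 Z² eV / n².

Energy at n = 3: E_3 = -13.6057 × 4² / 3² = -24.1879111 eV
Energy at n = 15: E_15 = -13.6057 × 4² / 15² = -0.9675164 eV

The excitation energy is the difference:
ΔE = E_15 - E_3
ΔE = -0.9675164 - (-24.1879111)
ΔE = 23.2204 eV

Since this is positive, energy must be absorbed (photon absorption).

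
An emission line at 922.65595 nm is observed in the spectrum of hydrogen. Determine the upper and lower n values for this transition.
n = 9 → n = 3

First, find the photon energy from the wavelength (hc = 1239.84 eV·nm):
E = hc/λ = 1239.84 eV·nm / 922.65595 nm = 1.3437728 eV

The energy levels of hydrogen satisfy E_n = -13.6057 / n² eV, so an emission n_i → n_f releases
ΔE = 13.6057 × (1/n_f² − 1/n_i²) eV.

Setting ΔE equal to the photon energy:
1/n_f² − 1/n_i² = 1.3437728 / 13.6057 = 0.098765429

Since 1/n_i² must be positive, we need 1/n_f² > 0.098765429, i.e. n_f ≤ 3. For each allowed n_f, solve n_i = (1/n_f² − 0.098765429)^(−1/2) and check whether it is a whole number:
  n_f = 1: 1/n_i² = 1.000000000 − 0.098765429 = 0.901234571 → n_i = 1.053  (not an integer) ✗
  n_f = 2: 1/n_i² = 0.250000000 − 0.098765429 = 0.151234571 → n_i = 2.571  (not an integer) ✗
  n_f = 3: 1/n_i² = 0.111111111 − 0.098765429 = 0.012345682 → n_i = 9.000  → integer, n_i = 9 ✓

Only n_f = 3 gives an integer upper level, n_i = 9.

The transition is from n = 9 to n = 3 (emission).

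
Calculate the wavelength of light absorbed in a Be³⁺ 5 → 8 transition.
233.65773 nm

First, find the transition energy using E_n = -13.6057 Z² / n² eV:
E_5 = -13.6057 × 4² / 5² = -8.707648000 eV
E_8 = -13.6057 × 4² / 8² = -3.401425000 eV

Photon energy: |ΔE| = |E_8 - E_5| = 5.306223000 eV

Convert to wavelength using E = hc/λ with hc = 1239.84 eV·nm:
λ = hc/E = 1239.84 eV·nm / 5.306223000 eV
λ = 233.65773 nm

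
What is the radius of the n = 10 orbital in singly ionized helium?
2.6459 nm (or 26.4589 Å)

The Bohr radius formula is:
r_n = n² a₀ / Z

where a₀ = 0.0529177 nm is the Bohr radius.

For He⁺ (Z = 2) at n = 10:
r_10 = 10² × 0.0529177 nm / 2
r_10 = 100 × 0.0529177 nm / 2
r_10 = 5.29177 nm / 2
r_10 = 2.6459 nm

The electron orbits at approximately 2.6459 nm from the nucleus.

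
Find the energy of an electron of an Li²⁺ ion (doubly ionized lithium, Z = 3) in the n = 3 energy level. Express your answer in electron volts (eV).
-13.605700 eV

The energy levels of a hydrogen-like atom are given by:
E_n = -13.6057 Z² / n² eV  (with Z = 3 for Li²⁺)

For n = 3:
E_3 = -13.6057 × 3² / 3²
E_3 = -13.6057 × 9 / 9
E_3 = -13.605700 eV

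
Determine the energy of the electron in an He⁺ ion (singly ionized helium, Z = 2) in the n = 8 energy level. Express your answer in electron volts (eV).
-0.850 eV

The energy levels of a hydrogen-like atom are given by:
E_n = -13.6057 Z² / n² eV  (with Z = 2 for He⁺)

For n = 8:
E_8 = -13.6057 × 2² / 8²
E_8 = -13.6057 × 4 / 64
E_8 = -0.850 eV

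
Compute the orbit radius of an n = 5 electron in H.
1.322943 nm (or 13.229430 Å)

The Bohr radius formula is:
r_n = n² a₀ / Z

where a₀ = 0.052917721 nm is the Bohr radius.

For H (Z = 1) at n = 5:
r_5 = 5² × 0.052917721 nm / 1
r_5 = 25 × 0.052917721 nm / 1
r_5 = 1.3229430 nm / 1
r_5 = 1.322943 nm

The electron orbits at approximately 1.322943 nm from the nucleus.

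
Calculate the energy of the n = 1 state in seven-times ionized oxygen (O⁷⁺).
-870.765 eV

For hydrogen-like ions, the energy levels scale with Z²:
E_n = -13.6057 Z² / n² eV

For O⁷⁺ (Z = 8) at n = 1:
E_1 = -13.6057 × 8² / 1²
E_1 = -13.6057 × 64 / 1
E_1 = -870.7648 / 1
E_1 = -870.765 eV

The energy is 64 times more negative than hydrogen at the same n due to the stronger nuclear charge.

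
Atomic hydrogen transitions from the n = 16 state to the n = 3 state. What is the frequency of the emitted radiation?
3.52687e+14 Hz

First, find the transition energy:
E_16 = -13.6057 / 16² = -0.05314727 eV
E_3 = -13.6057 / 3² = -1.51174444 eV
|ΔE| = |E_3 - E_16| = 1.45859717 eV

Convert to Joules: E = 1.45859717 eV × (1.602177 × 10⁻¹⁹ J/eV) = 2.3369308e-19 J

Using E = hf:
f = E/h = 2.3369308e-19 J / (6.62607 × 10⁻³⁴ J·s)
f = 3.52687e+14 Hz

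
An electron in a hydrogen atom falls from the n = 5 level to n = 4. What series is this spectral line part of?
Brackett series

The spectral series in hydrogen are named based on the final (lower) energy level:
- Lyman series: n_final = 1 (ultraviolet)
- Balmer series: n_final = 2 (visible/near-UV)
- Paschen series: n_final = 3 (infrared)
- Brackett series: n_final = 4 (infrared)
- Pfund series: n_final = 5 (far infrared)

Since this transition ends at n = 4, it belongs to the Brackett series.

For reference, this 5 → 4 line has photon energy
ΔE = 13.6057 eV × (1/4² - 1/5²) = 0.3061282500 eV,
corresponding to wavelength λ = hc/ΔE = 1239.84 eV·nm / 0.3061282500 eV = 4050.0673 nm in the infrared region.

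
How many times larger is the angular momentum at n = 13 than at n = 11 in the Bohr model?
1.1818

In the Bohr model, L_n = nℏ, so the ratio is purely the ratio of quantum numbers:

L_13/L_11 = 13ℏ / 11ℏ = 13/11 = 1.1818

The angular momentum scales linearly with n.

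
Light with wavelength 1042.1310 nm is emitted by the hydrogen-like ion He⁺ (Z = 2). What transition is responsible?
n = 13 → n = 6

First, find the photon energy from the wavelength (hc = 1239.84 eV·nm):
E = hc/λ = 1239.84 eV·nm / 1042.1310 nm = 1.1897161 eV

The energy levels of He⁺ satisfy E_n = -13.6057 × 2² / n² eV, so an emission n_i → n_f releases
ΔE = 13.6057 × 2² × (1/n_f² − 1/n_i²) eV.

Setting ΔE equal to the photon energy:
1/n_f² − 1/n_i² = 1.1897161 / (13.6057 × 2²) = 0.021860619

Since 1/n_i² must be positive, we need 1/n_f² > 0.021860619, i.e. n_f ≤ 6. For each allowed n_f, solve n_i = (1/n_f² − 0.021860619)^(−1/2) and check whether it is a whole number:
  n_f = 1: 1/n_i² = 1.000000000 − 0.021860619 = 0.978139381 → n_i = 1.011  (not an integer) ✗
  n_f = 2: 1/n_i² = 0.250000000 − 0.021860619 = 0.228139381 → n_i = 2.094  (not an integer) ✗
  n_f = 3: 1/n_i² = 0.111111111 − 0.021860619 = 0.089250492 → n_i = 3.347  (not an integer) ✗
  n_f = 4: 1/n_i² = 0.062500000 − 0.021860619 = 0.040639381 → n_i = 4.961  (not an integer) ✗
  n_f = 5: 1/n_i² = 0.040000000 − 0.021860619 = 0.018139381 → n_i = 7.425  (not an integer) ✗
  n_f = 6: 1/n_i² = 0.027777778 − 0.021860619 = 0.005917159 → n_i = 13.000  → integer, n_i = 13 ✓

Only n_f = 6 gives an integer upper level, n_i = 13.

The transition is from n = 13 to n = 6 (emission).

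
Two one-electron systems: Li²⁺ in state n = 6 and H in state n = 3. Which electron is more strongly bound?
Li²⁺ at n = 6 (E = -3.4014 eV)

Using E_n = -13.6057 Z² / n² eV:

Li²⁺ (Z = 3) at n = 6:
E = -13.6057 × 3² / 6² = -13.6057 × 9 / 36 = -3.4014250 eV

H (Z = 1) at n = 3:
E = -13.6057 × 1² / 3² = -13.6057 × 1 / 9 = -1.5117444 eV

Since -3.4014250 eV < -1.5117444 eV,
Li²⁺ at n = 6 is more tightly bound (requires more energy to ionize).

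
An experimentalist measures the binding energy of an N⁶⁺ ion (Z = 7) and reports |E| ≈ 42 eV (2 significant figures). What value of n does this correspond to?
n = 4

The exact energy levels follow E_n = -13.6057 Z² / n² eV with Z = 7.

The measured value (-42 eV) is reported to only 2 significant figures, so we must test candidate n values and see which one matches to that precision.

Candidate energies:
  n = 2:  E = -13.6057 × 7² / 2² = -166.66983 eV
  n = 3:  E = -13.6057 × 7² / 3² = -74.07548 eV
  n = 4:  E = -13.6057 × 7² / 4² = -41.66746 eV  ← matches
  n = 5:  E = -13.6057 × 7² / 5² = -26.66717 eV
  n = 6:  E = -13.6057 × 7² / 6² = -18.51887 eV

Checking against the measurement of -42 eV (2 sig figs), only n = 4 agrees:
E_4 = -41.66746 eV, which rounds to -42 eV ✓

Therefore n = 4.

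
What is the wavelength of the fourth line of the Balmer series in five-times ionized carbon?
11.3908 nm

The lines of a series are numbered from the longest wavelength (smallest ΔE) outward; the fourth line is the transition from n = n_f + 4 to n_f.
The Balmer series has all transitions ending at n_f = 2.

For C⁵⁺ (Z = 6), the fourth line (δ-line) is the jump from n = 6 to n = 2:
E_6 = -13.6057 × 6² / 6² = -13.605700 eV
E_2 = -13.6057 × 6² / 2² = -122.451300 eV
ΔE = E_6 - E_2 = 108.845600 eV

λ = hc/E = 1239.84 eV·nm / 108.845600 eV
λ = 11.3908 nm

This is the δ-line of the Balmer series in C⁵⁺.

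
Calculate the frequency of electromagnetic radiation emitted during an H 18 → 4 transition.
1.95e+14 Hz

First, find the transition energy:
E_18 = -13.6057 / 18² = -0.041993 eV
E_4 = -13.6057 / 4² = -0.850356 eV
|ΔE| = |E_4 - E_18| = 0.808363 eV

Convert to Joules: E = 0.808363 eV × (1.602177 × 10⁻¹⁹ J/eV) = 1.2951e-19 J

Using E = hf:
f = E/h = 1.2951e-19 J / (6.62607 × 10⁻³⁴ J·s)
f = 1.95e+14 Hz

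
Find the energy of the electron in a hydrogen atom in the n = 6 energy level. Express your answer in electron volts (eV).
-0.37794 eV

The energy levels of a hydrogen-like atom are given by:
E_n = -13.6057 eV / n²

For n = 6:
E_6 = -13.6057 eV / 6²
E_6 = -13.6057 eV / 36
E_6 = -0.37794 eV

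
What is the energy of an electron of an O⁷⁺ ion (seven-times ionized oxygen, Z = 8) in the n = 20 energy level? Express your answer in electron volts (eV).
-2.176912 eV

The energy levels of a hydrogen-like atom are given by:
E_n = -13.6057 Z² / n² eV  (with Z = 8 for O⁷⁺)

For n = 20:
E_20 = -13.6057 × 8² / 20²
E_20 = -13.6057 × 64 / 400
E_20 = -2.176912 eV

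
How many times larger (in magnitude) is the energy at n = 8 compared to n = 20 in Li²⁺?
6.250000

Using E_n = -13.6057 Z² / n² eV with Z = 3:

E_8 = -13.6057 × 3² / 8² = -122.4513 / 64 = -1.913301562500 eV
E_20 = -13.6057 × 3² / 20² = -122.4513 / 400 = -0.306128250000 eV

The ratio is:
E_8/E_20 = (-1.913301562500) / (-0.306128250000)
E_8/E_20 = (-122.4513/64) / (-122.4513/400)
E_8/E_20 = 400/64
E_8/E_20 = 6.250000
(Note: the Z² factors cancel in the ratio.)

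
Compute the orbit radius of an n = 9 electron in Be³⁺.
1.0716 nm (or 10.7158 Å)

The Bohr radius formula is:
r_n = n² a₀ / Z

where a₀ = 0.0529177 nm is the Bohr radius.

For Be³⁺ (Z = 4) at n = 9:
r_9 = 9² × 0.0529177 nm / 4
r_9 = 81 × 0.0529177 nm / 4
r_9 = 4.28633 nm / 4
r_9 = 1.0716 nm

The electron orbits at approximately 1.0716 nm from the nucleus.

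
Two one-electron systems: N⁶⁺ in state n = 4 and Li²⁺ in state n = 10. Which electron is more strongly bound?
N⁶⁺ at n = 4 (E = -41.66746 eV)

Using E_n = -13.6057 Z² / n² eV:

N⁶⁺ (Z = 7) at n = 4:
E = -13.6057 × 7² / 4² = -13.6057 × 49 / 16 = -41.66745625 eV

Li²⁺ (Z = 3) at n = 10:
E = -13.6057 × 3² / 10² = -13.6057 × 9 / 100 = -1.22451300 eV

Since -41.66745625 eV < -1.22451300 eV,
N⁶⁺ at n = 4 is more tightly bound (requires more energy to ionize).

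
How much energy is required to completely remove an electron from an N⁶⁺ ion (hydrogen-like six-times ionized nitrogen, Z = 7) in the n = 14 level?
3.401 eV

The ionization energy is the energy needed to remove the electron completely (n → ∞).

For a hydrogen-like ion with Z = 7, E_n = -13.6057 Z² / n² eV.

At n = 14: E_14 = -13.6057 × 7² / 14² = -3.401425 eV
At n = ∞: E_∞ = 0 eV

Ionization energy = E_∞ - E_14 = 0 - (-3.401425) = 3.401425 eV
Ionization energy ≈ 3.401 eV

This is also called the binding energy of the electron in state n = 14.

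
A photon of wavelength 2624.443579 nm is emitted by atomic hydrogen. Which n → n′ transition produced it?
n = 6 → n = 4

First, find the photon energy from the wavelength (hc = 1239.84 eV·nm):
E = hc/λ = 1239.84 eV·nm / 2624.443579 nm = 0.47242014 eV

The energy levels of hydrogen satisfy E_n = -13.6057 / n² eV, so an emission n_i → n_f releases
ΔE = 13.6057 × (1/n_f² − 1/n_i²) eV.

Setting ΔE equal to the photon energy:
1/n_f² − 1/n_i² = 0.47242014 / 13.6057 = 0.034722222

Since 1/n_i² must be positive, we need 1/n_f² > 0.034722222, i.e. n_f ≤ 5. For each allowed n_f, solve n_i = (1/n_f² − 0.034722222)^(−1/2) and check whether it is a whole number:
  n_f = 1: 1/n_i² = 1.000000000 − 0.034722222 = 0.965277778 → n_i = 1.018  (not an integer) ✗
  n_f = 2: 1/n_i² = 0.250000000 − 0.034722222 = 0.215277778 → n_i = 2.155  (not an integer) ✗
  n_f = 3: 1/n_i² = 0.111111111 − 0.034722222 = 0.076388889 → n_i = 3.618  (not an integer) ✗
  n_f = 4: 1/n_i² = 0.062500000 − 0.034722222 = 0.027777778 → n_i = 6.000  → integer, n_i = 6 ✓
  n_f = 5: 1/n_i² = 0.040000000 − 0.034722222 = 0.005277778 → n_i = 13.765  (not an integer) ✗

Only n_f = 4 gives an integer upper level, n_i = 6.

The transition is from n = 6 to n = 4 (emission).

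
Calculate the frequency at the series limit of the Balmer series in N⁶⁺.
4.030e+16 Hz

The series limit corresponds to the transition from n = ∞ to n = 2.
This is the highest energy (shortest wavelength) transition in the Balmer series.

E_∞ = 0 eV
E_2 = -13.6057 × 7² / 2² = -166.6698 eV

Energy at series limit:
ΔE = E_∞ - E_2 = 0 - (-166.6698) = 166.6698 eV
E = 166.6698 eV × (1.602177 × 10⁻¹⁹ J/eV) = 2.67035e-17 J
f = E/h = 2.67035e-17 J / (6.62607 × 10⁻³⁴ J·s) = 4.030e+16 Hz

This energy equals the ionization energy from the n = 2 state of N⁶⁺.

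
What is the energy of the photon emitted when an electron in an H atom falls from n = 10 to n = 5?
0.408 eV

The energy levels are E_n = -13.6057 eV / n².

Energy at n = 10: E_10 = -13.6057 / 10² = -0.136057 eV
Energy at n = 5: E_5 = -13.6057 / 5² = -0.544228 eV

For emission (electron falling to lower state), the photon energy is:
E_photon = E_10 - E_5 = |-0.136057 - (-0.544228)|
E_photon = 0.408 eV

This energy is carried away by the emitted photon.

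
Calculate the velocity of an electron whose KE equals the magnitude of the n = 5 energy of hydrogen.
4.375e+05 m/s (or 0.14595% of c)

The binding energy at n = 5 for hydrogen is:
E_5 = -13.6057/5² = -0.5442280 eV
|E_5| = 0.5442280 eV

Convert to Joules:
KE = 0.5442280 eV × (1.602177 × 10⁻¹⁹ J/eV) = 8.71950e-20 J

Using KE = ½mv²:
v = √(2·KE/m_e)
v = √(2 × 8.71950e-20 J / 9.10938 × 10⁻³¹ kg)
v = 4.375e+05 m/s

This is approximately 0.14595% the speed of light.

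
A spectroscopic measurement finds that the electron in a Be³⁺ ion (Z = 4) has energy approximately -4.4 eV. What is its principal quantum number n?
n = 7

The exact energy levels follow E_n = -13.6057 Z² / n² eV with Z = 4.

The measured value (-4.4 eV) is reported to only 2 significant figures, so we must test candidate n values and see which one matches to that precision.

Candidate energies:
  n = 5:  E = -13.6057 × 4² / 5² = -8.70765 eV
  n = 6:  E = -13.6057 × 4² / 6² = -6.04698 eV
  n = 7:  E = -13.6057 × 4² / 7² = -4.44268 eV  ← matches
  n = 8:  E = -13.6057 × 4² / 8² = -3.40143 eV
  n = 9:  E = -13.6057 × 4² / 9² = -2.68755 eV

Checking against the measurement of -4.4 eV (2 sig figs), only n = 7 agrees:
E_7 = -4.44268 eV, which rounds to -4.4 eV ✓

Therefore n = 7.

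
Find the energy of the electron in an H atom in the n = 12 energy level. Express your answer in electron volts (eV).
-0.094 eV

The energy levels of a hydrogen-like atom are given by:
E_n = -13.6057 eV / n²

For n = 12:
E_12 = -13.6057 eV / 12²
E_12 = -13.6057 eV / 144
E_12 = -0.094 eV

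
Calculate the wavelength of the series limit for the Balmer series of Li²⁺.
40.50 nm

The series limit corresponds to the transition from n = ∞ to n = 2.
This is the highest energy (shortest wavelength) transition in the Balmer series.

E_∞ = 0 eV
E_2 = -13.6057 × 3² / 2² = -30.6128 eV

Energy at series limit:
ΔE = E_∞ - E_2 = 0 - (-30.6128) = 30.6128 eV
λ = hc/E = 1239.84 eV·nm / 30.6128 eV = 40.50 nm

This energy equals the ionization energy from the n = 2 state of Li²⁺.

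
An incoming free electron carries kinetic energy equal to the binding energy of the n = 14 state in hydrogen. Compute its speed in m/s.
1.56e+05 m/s (or 0.052124% of c)

The binding energy at n = 14 for hydrogen is:
E_14 = -13.6057/14² = -0.06941684 eV
|E_14| = 0.06941684 eV

Convert to Joules:
KE = 0.06941684 eV × (1.602177 × 10⁻¹⁹ J/eV) = 1.1122e-20 J

Using KE = ½mv²:
v = √(2·KE/m_e)
v = √(2 × 1.1122e-20 J / 9.10938 × 10⁻³¹ kg)
v = 1.56e+05 m/s

This is approximately 0.052124% the speed of light.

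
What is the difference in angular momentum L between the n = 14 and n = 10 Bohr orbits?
4.21829e-34 J·s (or 4ℏ)

In the Bohr model, L_n = nℏ where ℏ = 1.0545718e-34 J·s.

L_14 = 14ℏ = 1.4764005e-33 J·s
L_10 = 10ℏ = 1.0545718e-33 J·s

ΔL = L_14 - L_10 = (14 - 10)ℏ = 4ℏ
ΔL = 4 × 1.0545718e-34 J·s = 4.21829e-34 J·s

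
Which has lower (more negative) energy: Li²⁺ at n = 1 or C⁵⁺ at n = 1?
C⁵⁺ at n = 1 (E = -489.805200 eV)

Using E_n = -13.6057 Z² / n² eV:

Li²⁺ (Z = 3) at n = 1:
E = -13.6057 × 3² / 1² = -13.6057 × 9 / 1 = -122.451300000 eV

C⁵⁺ (Z = 6) at n = 1:
E = -13.6057 × 6² / 1² = -13.6057 × 36 / 1 = -489.805200000 eV

Since -489.805200000 eV < -122.451300000 eV,
C⁵⁺ at n = 1 is more tightly bound (requires more energy to ionize).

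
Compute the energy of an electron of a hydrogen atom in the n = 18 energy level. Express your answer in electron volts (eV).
-0.042 eV

The energy levels of a hydrogen-like atom are given by:
E_n = -13.6057 eV / n²

For n = 18:
E_18 = -13.6057 eV / 18²
E_18 = -13.6057 eV / 324
E_18 = -0.042 eV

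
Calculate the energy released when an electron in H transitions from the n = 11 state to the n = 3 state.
1.399301 eV

The energy levels are E_n = -13.6057 eV / n².

Energy at n = 11: E_11 = -13.6057 / 11² = -0.112443802 eV
Energy at n = 3: E_3 = -13.6057 / 3² = -1.511744444 eV

For emission (electron falling to lower state), the photon energy is:
E_photon = E_11 - E_3 = |-0.112443802 - (-1.511744444)|
E_photon = 1.399301 eV

This energy is carried away by the emitted photon.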